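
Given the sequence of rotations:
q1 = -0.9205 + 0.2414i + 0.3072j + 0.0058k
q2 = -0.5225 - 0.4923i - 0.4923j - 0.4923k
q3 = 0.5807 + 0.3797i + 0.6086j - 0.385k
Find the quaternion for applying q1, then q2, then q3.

q2 · q1 = 0.7539 + 0.4754i + 0.1767j + 0.4177k
q3 · q2 · q1 = 0.3106 + 0.8846i + 0.2198j - 0.2699k
0.3106 + 0.8846i + 0.2198j - 0.2699k


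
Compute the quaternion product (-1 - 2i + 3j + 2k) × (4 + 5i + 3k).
-4i + 28j - 10k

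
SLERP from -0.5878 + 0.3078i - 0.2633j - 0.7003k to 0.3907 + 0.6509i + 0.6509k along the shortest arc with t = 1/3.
-0.5931 - 0.0293i - 0.1962j - 0.7803k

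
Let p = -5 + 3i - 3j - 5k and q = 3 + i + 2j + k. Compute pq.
-7 + 11i - 27j - 11k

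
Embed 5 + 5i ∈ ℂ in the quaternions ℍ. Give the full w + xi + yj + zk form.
5 + 5i + 0j + 0k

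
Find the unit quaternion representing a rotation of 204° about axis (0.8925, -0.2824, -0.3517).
-0.2079 + 0.873i - 0.2762j - 0.344k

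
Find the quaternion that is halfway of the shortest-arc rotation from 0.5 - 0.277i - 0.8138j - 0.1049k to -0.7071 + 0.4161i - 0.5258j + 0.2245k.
0.8273 - 0.475i - 0.1974j - 0.2258k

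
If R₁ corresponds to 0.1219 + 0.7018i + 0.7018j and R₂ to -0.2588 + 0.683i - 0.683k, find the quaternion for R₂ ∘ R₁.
-0.5109 + 0.381i - 0.661j + 0.3961k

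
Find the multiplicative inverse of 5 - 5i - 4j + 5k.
0.0549 + 0.0549i + 0.044j - 0.0549k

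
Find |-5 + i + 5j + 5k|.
√76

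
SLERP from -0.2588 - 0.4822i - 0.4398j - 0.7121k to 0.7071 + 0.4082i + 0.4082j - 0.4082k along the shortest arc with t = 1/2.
-0.6064 - 0.559i - 0.5324j - 0.1908k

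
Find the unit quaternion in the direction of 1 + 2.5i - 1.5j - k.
0.3086 + 0.7715i - 0.4629j - 0.3086k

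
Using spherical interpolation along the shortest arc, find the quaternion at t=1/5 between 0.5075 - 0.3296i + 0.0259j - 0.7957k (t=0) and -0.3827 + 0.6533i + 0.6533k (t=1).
0.4878 - 0.3997i + 0.0209j - 0.7758k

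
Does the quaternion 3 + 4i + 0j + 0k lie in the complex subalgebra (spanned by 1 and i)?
Yes. The quaternion 3 + 4i has j- and k-coefficients y = z = 0, so it lies in the complex subalgebra spanned by 1 and i.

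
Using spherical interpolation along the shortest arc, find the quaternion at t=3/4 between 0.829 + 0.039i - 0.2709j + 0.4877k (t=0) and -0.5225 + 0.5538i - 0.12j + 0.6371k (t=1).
0.7778 - 0.4869i + 0.009j - 0.3974k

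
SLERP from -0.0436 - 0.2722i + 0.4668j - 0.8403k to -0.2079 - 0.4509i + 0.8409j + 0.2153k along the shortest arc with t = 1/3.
-0.1213 - 0.4006i + 0.7154j - 0.5595k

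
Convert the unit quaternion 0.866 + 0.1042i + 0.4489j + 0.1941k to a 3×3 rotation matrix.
[[0.5216, -0.2426, 0.8179], [0.4297, 0.9029, -0.0062], [-0.737, 0.3547, 0.5753]]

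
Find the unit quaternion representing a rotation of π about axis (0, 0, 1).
k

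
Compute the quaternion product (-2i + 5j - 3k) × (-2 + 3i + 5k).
21 + 29i - 9j - 9k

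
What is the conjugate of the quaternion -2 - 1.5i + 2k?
-2 + 1.5i - 2k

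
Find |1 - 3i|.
√10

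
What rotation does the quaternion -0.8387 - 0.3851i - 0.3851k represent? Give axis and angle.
axis = (-√2/2, 0, -√2/2), θ = 294°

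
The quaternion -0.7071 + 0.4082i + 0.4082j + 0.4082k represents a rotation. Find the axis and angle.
axis = (√3/3, √3/3, √3/3), θ = 3π/2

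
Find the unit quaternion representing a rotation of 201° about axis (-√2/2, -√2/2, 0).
-0.1822 - 0.6953i - 0.6953j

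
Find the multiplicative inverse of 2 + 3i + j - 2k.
0.1111 - 0.1667i - 0.0556j + 0.1111k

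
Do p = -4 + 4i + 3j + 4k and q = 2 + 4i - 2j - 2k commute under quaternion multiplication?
No: pq = -10 - 6i + 38j - 4k ≠ -10 - 10i - 10j + 36k = qp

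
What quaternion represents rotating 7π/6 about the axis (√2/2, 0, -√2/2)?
-0.2588 + 0.683i - 0.683k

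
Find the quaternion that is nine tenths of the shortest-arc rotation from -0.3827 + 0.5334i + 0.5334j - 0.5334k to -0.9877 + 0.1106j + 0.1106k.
-0.982 + 0.068i + 0.1725j + 0.0365k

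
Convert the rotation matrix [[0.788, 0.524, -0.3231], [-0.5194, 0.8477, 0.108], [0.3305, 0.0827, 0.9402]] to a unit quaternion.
0.9455 - 0.0067i - 0.1728j - 0.2759k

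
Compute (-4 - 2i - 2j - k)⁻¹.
-0.16 + 0.08i + 0.08j + 0.04k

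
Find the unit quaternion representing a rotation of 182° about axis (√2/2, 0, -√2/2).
-0.0175 + 0.707i - 0.707k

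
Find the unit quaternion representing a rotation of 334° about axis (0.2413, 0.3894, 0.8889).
-0.9744 + 0.0543i + 0.0876j + 0.2k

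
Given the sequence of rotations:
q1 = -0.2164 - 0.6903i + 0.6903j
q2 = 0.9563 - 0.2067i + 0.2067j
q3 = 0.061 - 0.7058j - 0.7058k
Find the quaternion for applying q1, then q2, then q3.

q2 · q1 = -0.4923 - 0.6154i + 0.6154j
q3 · q2 · q1 = 0.4043 + 0.3968i + 0.8194j - 0.0869k
0.4043 + 0.3968i + 0.8194j - 0.0869k


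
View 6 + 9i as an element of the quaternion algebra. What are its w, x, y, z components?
6 + 9i + 0j + 0k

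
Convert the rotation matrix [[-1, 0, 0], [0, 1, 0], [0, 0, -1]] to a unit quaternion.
j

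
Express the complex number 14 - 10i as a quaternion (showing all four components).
14 - 10i + 0j + 0k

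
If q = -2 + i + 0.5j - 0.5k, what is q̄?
-2 - i - 0.5j + 0.5k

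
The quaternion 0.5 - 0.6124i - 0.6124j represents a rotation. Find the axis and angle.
axis = (-√2/2, -√2/2, 0), θ = 2π/3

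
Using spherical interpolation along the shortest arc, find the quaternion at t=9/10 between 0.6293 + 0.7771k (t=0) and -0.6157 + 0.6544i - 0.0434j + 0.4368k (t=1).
0.6997 - 0.6421i + 0.0426j - 0.3105k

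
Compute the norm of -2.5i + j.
2.693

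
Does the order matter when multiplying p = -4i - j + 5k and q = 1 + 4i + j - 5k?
No: pq = qp = 42 - 4i - j + 5k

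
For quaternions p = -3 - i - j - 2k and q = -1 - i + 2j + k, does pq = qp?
No: pq = 6 + 7i - 2j - 4k ≠ 6 + i - 8j + 2k = qp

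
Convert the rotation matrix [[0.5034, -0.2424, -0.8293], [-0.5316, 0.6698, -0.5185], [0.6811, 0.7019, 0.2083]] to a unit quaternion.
0.7716 + 0.3954i - 0.4894j - 0.0937k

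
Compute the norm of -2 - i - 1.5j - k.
2.872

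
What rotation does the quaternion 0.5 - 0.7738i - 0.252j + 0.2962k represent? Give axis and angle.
axis = (-0.8935, -0.291, 0.342), θ = 2π/3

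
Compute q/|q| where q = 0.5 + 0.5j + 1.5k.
0.3015 + 0.3015j + 0.9045k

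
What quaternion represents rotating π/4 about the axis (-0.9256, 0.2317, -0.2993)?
0.9239 - 0.3542i + 0.0887j - 0.1145k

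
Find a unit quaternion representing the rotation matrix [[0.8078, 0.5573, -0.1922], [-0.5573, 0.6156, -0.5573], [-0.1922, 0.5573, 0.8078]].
0.8988 + 0.31i - 0.31k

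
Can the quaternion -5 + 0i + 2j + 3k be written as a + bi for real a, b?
No. The quaternion -5 + 2j + 3k has j-coefficient y = 2 and k-coefficient z = 3, not both zero, so it does not lie in the complex subalgebra spanned by 1 and i.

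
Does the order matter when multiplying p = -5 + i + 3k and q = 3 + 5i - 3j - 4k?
Yes: pq = -8 - 13i + 34j + 26k ≠ -8 - 31i - 4j + 32k = qp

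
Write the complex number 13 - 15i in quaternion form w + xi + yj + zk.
13 - 15i + 0j + 0k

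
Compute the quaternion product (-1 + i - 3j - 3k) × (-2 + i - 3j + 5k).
7 - 27i + j + k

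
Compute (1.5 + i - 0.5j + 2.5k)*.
1.5 - i + 0.5j - 2.5k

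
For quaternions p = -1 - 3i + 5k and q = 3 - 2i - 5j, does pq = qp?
No: pq = -9 + 18i - 5j + 30k ≠ -9 - 32i + 15j = qp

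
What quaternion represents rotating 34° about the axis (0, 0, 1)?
0.9563 + 0.2924k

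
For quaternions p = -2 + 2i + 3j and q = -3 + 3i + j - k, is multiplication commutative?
No: pq = -3 - 15i - 9j - 5k ≠ -3 - 9i - 13j + 9k = qp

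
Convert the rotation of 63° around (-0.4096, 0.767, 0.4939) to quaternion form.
0.8526 - 0.214i + 0.4008j + 0.2581k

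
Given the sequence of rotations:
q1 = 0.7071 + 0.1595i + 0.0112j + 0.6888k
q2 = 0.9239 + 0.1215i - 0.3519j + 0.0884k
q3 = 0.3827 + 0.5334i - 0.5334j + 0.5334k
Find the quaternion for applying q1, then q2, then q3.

q2 · q1 = 0.577 - 0.0101i - 0.3081j + 0.7564k
q3 · q2 · q1 = -0.3416 + 0.0648i - 0.8345j + 0.4275k
-0.3416 + 0.0648i - 0.8345j + 0.4275k


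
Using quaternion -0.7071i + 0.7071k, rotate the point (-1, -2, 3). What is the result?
(-3, 2, 1)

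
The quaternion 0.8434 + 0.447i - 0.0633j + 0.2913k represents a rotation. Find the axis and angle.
axis = (0.832, -0.1178, 0.5422), θ = 65°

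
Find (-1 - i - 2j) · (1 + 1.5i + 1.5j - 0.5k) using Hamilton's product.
3.5 - 1.5i - 4j + 2k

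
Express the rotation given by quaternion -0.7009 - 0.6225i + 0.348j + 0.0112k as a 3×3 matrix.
[[0.7575, -0.4176, -0.5018], [-0.449, 0.2247, -0.8648], [0.4739, 0.8804, -0.0172]]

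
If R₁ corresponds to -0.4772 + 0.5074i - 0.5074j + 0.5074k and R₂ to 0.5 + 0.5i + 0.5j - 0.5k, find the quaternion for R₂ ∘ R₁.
0.0151 + 0.0151i - 0.9997j - 0.0151k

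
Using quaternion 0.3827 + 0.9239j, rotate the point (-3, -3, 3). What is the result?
(4.243, -3, 0)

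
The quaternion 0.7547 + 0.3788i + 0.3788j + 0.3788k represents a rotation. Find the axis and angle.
axis = (√3/3, √3/3, √3/3), θ = 82°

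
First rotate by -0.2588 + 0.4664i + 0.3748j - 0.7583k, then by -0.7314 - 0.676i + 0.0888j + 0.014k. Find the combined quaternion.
0.4819 - 0.2388i - 0.8032j + 0.2562k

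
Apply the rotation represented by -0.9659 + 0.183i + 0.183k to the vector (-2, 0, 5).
(-1.531, 2.475, 4.531)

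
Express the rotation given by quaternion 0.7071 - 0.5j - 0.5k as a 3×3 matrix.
[[0, 0.7071, -0.7071], [-0.7071, 0.5, 0.5], [0.7071, 0.5, 0.5]]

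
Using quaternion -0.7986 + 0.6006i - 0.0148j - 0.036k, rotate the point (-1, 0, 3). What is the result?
(-1.056, 2.841, 0.901)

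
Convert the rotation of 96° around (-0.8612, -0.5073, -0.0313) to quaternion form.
0.6691 - 0.64i - 0.377j - 0.0233k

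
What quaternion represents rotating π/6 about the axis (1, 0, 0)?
0.9659 + 0.2588i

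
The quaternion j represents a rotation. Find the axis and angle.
axis = (0, 1, 0), θ = π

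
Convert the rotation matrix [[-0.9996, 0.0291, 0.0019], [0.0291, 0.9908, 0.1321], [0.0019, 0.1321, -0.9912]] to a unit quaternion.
0.0146i + 0.9977j + 0.0662k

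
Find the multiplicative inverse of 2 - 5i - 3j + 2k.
0.0476 + 0.119i + 0.0714j - 0.0476k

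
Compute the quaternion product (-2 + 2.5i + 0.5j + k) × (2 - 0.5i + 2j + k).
-4.75 + 4.5i - 6j + 5.25k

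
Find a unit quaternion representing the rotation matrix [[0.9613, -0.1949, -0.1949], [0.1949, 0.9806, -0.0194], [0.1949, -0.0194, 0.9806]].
0.9903 - 0.0984j + 0.0984k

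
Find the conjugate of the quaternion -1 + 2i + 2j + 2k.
-1 - 2i - 2j - 2k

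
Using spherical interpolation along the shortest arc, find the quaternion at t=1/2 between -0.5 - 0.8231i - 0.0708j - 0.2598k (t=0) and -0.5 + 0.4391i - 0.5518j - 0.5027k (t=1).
-0.6874 - 0.264i - 0.428j - 0.5241k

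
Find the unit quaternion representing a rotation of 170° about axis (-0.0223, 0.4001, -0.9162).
0.0872 - 0.0222i + 0.3986j - 0.9127k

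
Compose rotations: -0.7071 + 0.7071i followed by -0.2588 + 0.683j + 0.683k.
0.183 - 0.183i - 0.9659k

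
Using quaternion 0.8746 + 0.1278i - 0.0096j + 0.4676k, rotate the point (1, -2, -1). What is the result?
(2.101, -0.012, -1.26)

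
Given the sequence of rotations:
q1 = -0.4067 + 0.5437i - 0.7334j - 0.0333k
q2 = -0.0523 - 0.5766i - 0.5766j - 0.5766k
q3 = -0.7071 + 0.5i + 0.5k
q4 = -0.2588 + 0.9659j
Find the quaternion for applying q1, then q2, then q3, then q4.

q2 · q1 = -0.1073 - 0.1976i - 0.0598j + 0.9726k
q3 · q2 · q1 = -0.3116 + 0.116i - 0.5428j - 0.7713k
q4 · q3 · q2 · q1 = 0.6049 - 0.775i - 0.1605j + 0.0876k
0.6049 - 0.775i - 0.1605j + 0.0876k


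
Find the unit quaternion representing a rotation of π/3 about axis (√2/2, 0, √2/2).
0.866 + 0.3536i + 0.3536k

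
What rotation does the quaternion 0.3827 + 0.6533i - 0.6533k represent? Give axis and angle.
axis = (√2/2, 0, -√2/2), θ = 3π/4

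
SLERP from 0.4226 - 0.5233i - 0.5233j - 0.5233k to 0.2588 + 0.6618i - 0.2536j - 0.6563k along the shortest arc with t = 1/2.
0.4328 + 0.088i - 0.4935j - 0.7493k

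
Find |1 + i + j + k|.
2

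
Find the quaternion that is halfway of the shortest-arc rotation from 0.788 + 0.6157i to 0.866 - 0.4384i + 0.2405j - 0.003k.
0.9841 + 0.1055i + 0.1431j - 0.0018k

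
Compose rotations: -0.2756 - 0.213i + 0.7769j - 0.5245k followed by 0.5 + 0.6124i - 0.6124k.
-0.3286 + 0.2005i + 0.8401j + 0.3823k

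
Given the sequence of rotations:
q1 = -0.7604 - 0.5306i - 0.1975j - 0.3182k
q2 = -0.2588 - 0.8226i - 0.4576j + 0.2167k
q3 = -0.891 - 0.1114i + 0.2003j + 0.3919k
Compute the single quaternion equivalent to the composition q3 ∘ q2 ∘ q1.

q2 · q1 = -0.2611 + 0.9512i + 0.0223j - 0.1628k
q3 · q2 · q1 = 0.3979 - 0.8598i + 0.2825j - 0.1503k
0.3979 - 0.8598i + 0.2825j - 0.1503k


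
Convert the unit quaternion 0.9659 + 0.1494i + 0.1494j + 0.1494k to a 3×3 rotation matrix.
[[0.9107, -0.244, 0.3333], [0.3333, 0.9107, -0.244], [-0.244, 0.3333, 0.9107]]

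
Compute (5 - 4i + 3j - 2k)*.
5 + 4i - 3j + 2k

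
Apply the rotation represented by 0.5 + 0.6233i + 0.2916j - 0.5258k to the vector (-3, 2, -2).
(1.675, 1.687, 3.369)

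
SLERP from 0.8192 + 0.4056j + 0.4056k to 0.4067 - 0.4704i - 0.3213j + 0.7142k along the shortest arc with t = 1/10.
0.815 - 0.057i + 0.3402j + 0.4656k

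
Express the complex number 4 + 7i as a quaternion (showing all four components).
4 + 7i + 0j + 0k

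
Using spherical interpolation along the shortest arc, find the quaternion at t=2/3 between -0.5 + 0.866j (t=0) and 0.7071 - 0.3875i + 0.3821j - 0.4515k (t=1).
-0.8539 + 0.3327i + 0.0994j + 0.3877k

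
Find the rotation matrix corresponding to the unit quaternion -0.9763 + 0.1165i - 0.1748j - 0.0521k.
[[0.9335, -0.1425, 0.3292], [0.061, 0.9674, 0.2457], [-0.3535, -0.2093, 0.9117]]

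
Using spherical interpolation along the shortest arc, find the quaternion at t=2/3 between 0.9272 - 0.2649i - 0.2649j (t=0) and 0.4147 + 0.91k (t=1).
0.701 - 0.1096i - 0.1096j + 0.6961k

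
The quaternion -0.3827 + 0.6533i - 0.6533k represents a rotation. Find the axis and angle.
axis = (√2/2, 0, -√2/2), θ = 5π/4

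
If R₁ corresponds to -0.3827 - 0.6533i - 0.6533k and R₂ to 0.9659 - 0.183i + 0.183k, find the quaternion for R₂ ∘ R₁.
-0.3696 - 0.561i - 0.2391j - 0.7011k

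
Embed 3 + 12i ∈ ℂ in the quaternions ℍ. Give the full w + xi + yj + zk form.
3 + 12i + 0j + 0k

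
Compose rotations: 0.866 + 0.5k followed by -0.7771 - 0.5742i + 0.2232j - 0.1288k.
-0.6086 - 0.3857i + 0.4804j - 0.5001k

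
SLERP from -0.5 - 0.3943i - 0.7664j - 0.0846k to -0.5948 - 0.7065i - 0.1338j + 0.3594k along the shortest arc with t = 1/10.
-0.5289 - 0.444i - 0.7223j - 0.0373k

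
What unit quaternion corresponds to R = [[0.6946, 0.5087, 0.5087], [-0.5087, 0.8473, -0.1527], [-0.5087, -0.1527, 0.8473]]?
0.9205 + 0.2763j - 0.2763k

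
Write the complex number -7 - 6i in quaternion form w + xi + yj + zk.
-7 - 6i + 0j + 0k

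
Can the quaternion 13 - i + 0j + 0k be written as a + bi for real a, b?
Yes. The quaternion 13 - i has j- and k-coefficients y = z = 0, so it lies in the complex subalgebra spanned by 1 and i.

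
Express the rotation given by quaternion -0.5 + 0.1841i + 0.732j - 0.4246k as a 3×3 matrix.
[[-0.4322, -0.1551, -0.8883], [0.6941, 0.5716, -0.4375], [0.5757, -0.8057, -0.1394]]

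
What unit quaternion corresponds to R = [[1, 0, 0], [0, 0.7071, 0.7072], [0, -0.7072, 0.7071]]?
0.9239 - 0.3827i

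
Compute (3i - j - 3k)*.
-3i + j + 3k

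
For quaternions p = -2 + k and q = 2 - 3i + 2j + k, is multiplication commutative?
No: pq = -5 + 4i - 7j ≠ -5 + 8i - j = qp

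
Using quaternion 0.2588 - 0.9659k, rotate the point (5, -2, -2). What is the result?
(-5.33, -0.768, -2)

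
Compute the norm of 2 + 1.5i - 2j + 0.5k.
3.24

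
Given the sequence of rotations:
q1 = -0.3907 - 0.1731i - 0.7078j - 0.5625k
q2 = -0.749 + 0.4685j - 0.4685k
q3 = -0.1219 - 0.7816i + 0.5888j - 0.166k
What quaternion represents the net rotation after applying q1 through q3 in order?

q2 · q1 = 0.3607 - 0.4655i + 0.4282j + 0.6855k
q3 · q2 · q1 = -0.5461 + 0.2495i + 0.7732j - 0.204k
-0.5461 + 0.2495i + 0.7732j - 0.204k


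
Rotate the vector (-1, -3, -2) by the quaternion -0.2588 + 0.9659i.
(-1, 1.598, 3.232)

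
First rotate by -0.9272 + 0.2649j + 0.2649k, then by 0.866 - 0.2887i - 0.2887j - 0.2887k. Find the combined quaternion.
-0.65 + 0.2677i + 0.5736j + 0.4206k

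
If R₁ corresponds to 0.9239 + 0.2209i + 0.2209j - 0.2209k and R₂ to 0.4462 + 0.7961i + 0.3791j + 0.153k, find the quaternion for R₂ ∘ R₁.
0.1864 + 0.7165i + 0.6585j + 0.1349k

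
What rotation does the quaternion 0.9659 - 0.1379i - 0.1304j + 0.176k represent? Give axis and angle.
axis = (-0.5328, -0.5038, 0.68), θ = π/6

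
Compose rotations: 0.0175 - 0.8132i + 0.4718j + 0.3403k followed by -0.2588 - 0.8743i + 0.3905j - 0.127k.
-0.8565 + 0.388i + 0.2855j - 0.1852k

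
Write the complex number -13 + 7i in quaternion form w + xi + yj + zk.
-13 + 7i + 0j + 0k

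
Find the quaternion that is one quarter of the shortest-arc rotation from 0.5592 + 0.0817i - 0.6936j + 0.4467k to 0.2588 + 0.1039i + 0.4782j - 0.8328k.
0.3763 + 0.0356i - 0.7008j + 0.605k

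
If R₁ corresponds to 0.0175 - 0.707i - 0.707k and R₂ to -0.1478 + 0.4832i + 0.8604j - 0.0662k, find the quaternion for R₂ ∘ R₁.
0.2922 - 0.4954i + 0.4035j + 0.7116k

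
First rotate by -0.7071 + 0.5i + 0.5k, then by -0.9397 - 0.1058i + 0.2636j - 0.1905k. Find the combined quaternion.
0.8126 - 0.2632i - 0.2287j - 0.4669k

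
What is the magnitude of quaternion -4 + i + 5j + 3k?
√51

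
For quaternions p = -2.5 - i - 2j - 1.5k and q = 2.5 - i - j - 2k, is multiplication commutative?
No: pq = -12.25 + 2.5i - 3j + 0.25k ≠ -12.25 - 2.5i - 2j + 2.25k = qp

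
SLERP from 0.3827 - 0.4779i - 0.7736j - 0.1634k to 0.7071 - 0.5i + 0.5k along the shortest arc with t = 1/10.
0.448 - 0.5117i - 0.7274j - 0.0913k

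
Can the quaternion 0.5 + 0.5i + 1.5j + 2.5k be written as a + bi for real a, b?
No. The quaternion 0.5 + 0.5i + 1.5j + 2.5k has j-coefficient y = 1.5 and k-coefficient z = 2.5, not both zero, so it does not lie in the complex subalgebra spanned by 1 and i.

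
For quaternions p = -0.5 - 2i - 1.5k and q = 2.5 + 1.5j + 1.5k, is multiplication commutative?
No: pq = 1 - 2.75i + 2.25j - 7.5k ≠ 1 - 7.25i - 3.75j - 1.5k = qp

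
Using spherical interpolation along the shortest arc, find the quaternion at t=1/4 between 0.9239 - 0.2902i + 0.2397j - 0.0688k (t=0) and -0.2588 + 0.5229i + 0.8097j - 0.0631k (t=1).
0.8975 - 0.4338i - 0.0687j - 0.0385k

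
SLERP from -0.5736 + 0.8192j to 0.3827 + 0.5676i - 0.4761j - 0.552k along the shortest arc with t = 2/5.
-0.5505 - 0.2563i + 0.7544j + 0.2493k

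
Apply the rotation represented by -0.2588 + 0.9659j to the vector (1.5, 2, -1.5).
(-0.549, 2, 2.049)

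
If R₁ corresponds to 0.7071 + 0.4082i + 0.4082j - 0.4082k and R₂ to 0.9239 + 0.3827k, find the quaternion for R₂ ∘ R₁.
0.8095 + 0.2209i + 0.5334j - 0.1065k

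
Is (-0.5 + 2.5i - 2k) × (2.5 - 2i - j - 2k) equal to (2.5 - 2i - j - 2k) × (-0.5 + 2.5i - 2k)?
No: pq = -0.25 + 5.25i + 9.5j - 6.5k ≠ -0.25 + 9.25i - 8.5j - 1.5k = qp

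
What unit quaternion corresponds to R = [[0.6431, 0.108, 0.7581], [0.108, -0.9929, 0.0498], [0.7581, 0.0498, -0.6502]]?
0.9064i + 0.0596j + 0.4182k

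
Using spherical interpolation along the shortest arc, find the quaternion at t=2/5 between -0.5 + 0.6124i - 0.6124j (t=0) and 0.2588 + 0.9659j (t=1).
-0.4325 + 0.3918i - 0.812j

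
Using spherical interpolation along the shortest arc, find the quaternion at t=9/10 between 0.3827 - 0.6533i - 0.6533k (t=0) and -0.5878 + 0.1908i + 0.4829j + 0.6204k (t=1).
0.5796 - 0.2458i - 0.4419j - 0.639k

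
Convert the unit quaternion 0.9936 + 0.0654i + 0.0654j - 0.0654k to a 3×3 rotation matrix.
[[0.9829, 0.1385, 0.1214], [-0.1214, 0.9829, -0.1385], [-0.1385, 0.1214, 0.9829]]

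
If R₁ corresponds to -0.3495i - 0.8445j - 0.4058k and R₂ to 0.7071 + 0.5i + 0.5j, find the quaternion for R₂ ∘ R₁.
0.597 - 0.45i - 0.3942j - 0.5344k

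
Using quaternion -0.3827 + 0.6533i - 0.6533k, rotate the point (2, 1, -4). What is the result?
(3.207, -1.707, -2.793)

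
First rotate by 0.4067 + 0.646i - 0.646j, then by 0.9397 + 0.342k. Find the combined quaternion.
0.3822 + 0.828i - 0.3861j + 0.1391k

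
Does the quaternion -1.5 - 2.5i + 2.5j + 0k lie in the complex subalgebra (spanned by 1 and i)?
No. The quaternion -1.5 - 2.5i + 2.5j has j-coefficient y = 2.5 and k-coefficient z = 0, not both zero, so it does not lie in the complex subalgebra spanned by 1 and i.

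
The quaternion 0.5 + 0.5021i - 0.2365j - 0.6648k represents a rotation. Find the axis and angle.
axis = (0.5798, -0.2731, -0.7676), θ = 2π/3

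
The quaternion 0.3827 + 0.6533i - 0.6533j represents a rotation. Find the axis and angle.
axis = (√2/2, -√2/2, 0), θ = 3π/4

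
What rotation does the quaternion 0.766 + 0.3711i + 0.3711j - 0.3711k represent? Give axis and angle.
axis = (√3/3, √3/3, -√3/3), θ = 80°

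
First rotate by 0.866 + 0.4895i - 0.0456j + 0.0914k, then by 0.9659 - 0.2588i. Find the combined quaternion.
0.9632 + 0.2487i - 0.0204j + 0.1001k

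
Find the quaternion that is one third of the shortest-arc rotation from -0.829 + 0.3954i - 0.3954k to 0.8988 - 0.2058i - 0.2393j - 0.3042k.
-0.9154 + 0.355i + 0.0876j - 0.1683k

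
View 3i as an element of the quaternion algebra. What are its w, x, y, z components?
0 + 3i + 0j + 0k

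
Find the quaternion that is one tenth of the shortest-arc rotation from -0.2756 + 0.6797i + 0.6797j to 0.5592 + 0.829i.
-0.1893 + 0.7444i + 0.6403j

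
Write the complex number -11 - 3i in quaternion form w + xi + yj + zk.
-11 - 3i + 0j + 0k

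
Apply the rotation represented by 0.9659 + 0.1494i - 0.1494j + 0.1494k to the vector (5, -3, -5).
(6.773, 0.154, -3.619)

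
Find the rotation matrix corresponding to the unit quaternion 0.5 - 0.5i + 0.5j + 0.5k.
[[0, -1, 0], [0, 0, 1], [-1, 0, 0]]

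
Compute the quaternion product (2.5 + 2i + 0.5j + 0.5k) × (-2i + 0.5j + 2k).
2.75 - 4.25i - 3.75j + 7k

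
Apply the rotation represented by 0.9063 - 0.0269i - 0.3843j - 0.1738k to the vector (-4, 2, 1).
(-2.593, 3.236, -1.951)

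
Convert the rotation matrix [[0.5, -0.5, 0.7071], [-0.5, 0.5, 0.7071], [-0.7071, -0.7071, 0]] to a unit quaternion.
0.7071 - 0.5i + 0.5j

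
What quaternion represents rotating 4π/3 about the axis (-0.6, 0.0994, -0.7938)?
-0.5 - 0.5196i + 0.0861j - 0.6875k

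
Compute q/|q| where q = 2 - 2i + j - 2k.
0.5547 - 0.5547i + 0.2774j - 0.5547k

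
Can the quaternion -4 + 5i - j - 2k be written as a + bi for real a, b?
No. The quaternion -4 + 5i - j - 2k has j-coefficient y = -1 and k-coefficient z = -2, not both zero, so it does not lie in the complex subalgebra spanned by 1 and i.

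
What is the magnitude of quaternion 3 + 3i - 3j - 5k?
√52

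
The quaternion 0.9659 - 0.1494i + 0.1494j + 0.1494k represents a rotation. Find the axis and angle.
axis = (-√3/3, √3/3, √3/3), θ = π/6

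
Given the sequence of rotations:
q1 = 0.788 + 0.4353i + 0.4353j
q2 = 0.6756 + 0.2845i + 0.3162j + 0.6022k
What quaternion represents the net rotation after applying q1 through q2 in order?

q2 · q1 = 0.2709 + 0.2561i + 0.8054j + 0.4607k
0.2709 + 0.2561i + 0.8054j + 0.4607k


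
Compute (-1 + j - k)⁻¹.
-0.3333 - 0.3333j + 0.3333k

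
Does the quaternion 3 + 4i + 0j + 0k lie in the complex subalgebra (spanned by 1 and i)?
Yes. The quaternion 3 + 4i has j- and k-coefficients y = z = 0, so it lies in the complex subalgebra spanned by 1 and i.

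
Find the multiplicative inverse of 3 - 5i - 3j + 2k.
0.0638 + 0.1064i + 0.0638j - 0.0426k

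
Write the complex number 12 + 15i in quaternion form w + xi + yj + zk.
12 + 15i + 0j + 0k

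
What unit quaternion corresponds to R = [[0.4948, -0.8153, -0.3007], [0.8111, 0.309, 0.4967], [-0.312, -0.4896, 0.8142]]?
0.809 - 0.3048i + 0.0035j + 0.5026k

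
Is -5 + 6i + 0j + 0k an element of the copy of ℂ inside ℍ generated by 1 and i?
Yes. The quaternion -5 + 6i has j- and k-coefficients y = z = 0, so it lies in the complex subalgebra spanned by 1 and i.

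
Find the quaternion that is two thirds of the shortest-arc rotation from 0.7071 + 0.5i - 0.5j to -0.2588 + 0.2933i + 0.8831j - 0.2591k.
0.4749 - 0.0197i - 0.8583j + 0.1934k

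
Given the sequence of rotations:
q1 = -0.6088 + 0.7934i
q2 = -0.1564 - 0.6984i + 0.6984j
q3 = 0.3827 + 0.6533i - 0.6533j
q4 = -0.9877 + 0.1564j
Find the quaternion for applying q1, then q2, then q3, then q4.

q2 · q1 = 0.6493 + 0.3011i - 0.4252j - 0.5541k
q3 · q2 · q1 = -0.226 + 0.9014i - 0.2249j - 0.2931k
q4 · q3 · q2 · q1 = 0.2584 - 0.9362i + 0.1868j + 0.1485k
0.2584 - 0.9362i + 0.1868j + 0.1485k


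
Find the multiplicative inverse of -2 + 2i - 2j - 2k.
-0.125 - 0.125i + 0.125j + 0.125k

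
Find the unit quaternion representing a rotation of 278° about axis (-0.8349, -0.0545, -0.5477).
-0.7547 - 0.5477i - 0.0358j - 0.3593k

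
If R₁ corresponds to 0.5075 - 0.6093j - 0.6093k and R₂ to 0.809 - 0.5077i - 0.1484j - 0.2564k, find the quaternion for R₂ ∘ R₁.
0.1639 - 0.3235i - 0.8776j - 0.3137k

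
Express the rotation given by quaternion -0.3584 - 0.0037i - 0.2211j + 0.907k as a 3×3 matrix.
[[-0.7431, 0.6518, 0.1518], [-0.6485, -0.6453, -0.4037], [-0.1652, -0.3984, 0.9022]]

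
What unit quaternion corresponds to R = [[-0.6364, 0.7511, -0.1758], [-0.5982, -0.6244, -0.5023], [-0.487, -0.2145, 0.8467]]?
-0.3827 - 0.188i - 0.2033j + 0.8814k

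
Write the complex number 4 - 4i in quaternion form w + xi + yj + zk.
4 - 4i + 0j + 0k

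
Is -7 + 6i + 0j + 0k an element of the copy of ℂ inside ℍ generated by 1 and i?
Yes. The quaternion -7 + 6i has j- and k-coefficients y = z = 0, so it lies in the complex subalgebra spanned by 1 and i.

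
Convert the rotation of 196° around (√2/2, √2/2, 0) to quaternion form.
-0.1392 + 0.7002i + 0.7002j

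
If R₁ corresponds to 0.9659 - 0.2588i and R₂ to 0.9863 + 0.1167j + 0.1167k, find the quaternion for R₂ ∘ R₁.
0.9527 - 0.2553i + 0.0825j + 0.1429k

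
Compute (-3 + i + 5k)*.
-3 - i - 5k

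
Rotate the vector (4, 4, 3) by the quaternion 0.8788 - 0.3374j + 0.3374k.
(-1.973, 4.778, 3.778)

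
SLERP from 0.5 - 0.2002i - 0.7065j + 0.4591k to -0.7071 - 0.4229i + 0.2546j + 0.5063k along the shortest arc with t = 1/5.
0.6458 - 0.0653i - 0.7087j + 0.2766k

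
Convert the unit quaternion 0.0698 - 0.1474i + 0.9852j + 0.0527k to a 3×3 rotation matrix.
[[-0.9468, -0.2978, 0.122], [-0.2831, 0.951, 0.1244], [-0.1531, 0.0833, -0.9847]]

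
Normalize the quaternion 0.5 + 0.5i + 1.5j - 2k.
0.1925 + 0.1925i + 0.5774j - 0.7698k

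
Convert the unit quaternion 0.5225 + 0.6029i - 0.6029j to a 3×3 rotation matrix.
[[0.273, -0.727, -0.63], [-0.727, 0.273, -0.63], [0.63, 0.63, -0.454]]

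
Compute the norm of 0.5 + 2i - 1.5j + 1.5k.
2.958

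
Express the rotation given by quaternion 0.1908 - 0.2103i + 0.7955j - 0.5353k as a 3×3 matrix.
[[-0.8387, -0.1303, 0.5287], [-0.5389, 0.3385, -0.7714], [-0.0784, -0.9319, -0.3541]]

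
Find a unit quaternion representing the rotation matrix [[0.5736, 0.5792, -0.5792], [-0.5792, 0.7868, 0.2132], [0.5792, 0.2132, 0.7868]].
0.887 - 0.3265j - 0.3265k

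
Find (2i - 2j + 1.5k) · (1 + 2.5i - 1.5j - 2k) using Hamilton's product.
-5 + 8.25i + 5.75j + 3.5k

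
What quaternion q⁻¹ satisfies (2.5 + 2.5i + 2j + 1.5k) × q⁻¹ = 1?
0.1333 - 0.1333i - 0.1067j - 0.08k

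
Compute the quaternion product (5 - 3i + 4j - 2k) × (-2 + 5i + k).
7 + 35i - 15j - 11k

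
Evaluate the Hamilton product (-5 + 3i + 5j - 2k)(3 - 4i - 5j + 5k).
32 + 44i + 33j - 26k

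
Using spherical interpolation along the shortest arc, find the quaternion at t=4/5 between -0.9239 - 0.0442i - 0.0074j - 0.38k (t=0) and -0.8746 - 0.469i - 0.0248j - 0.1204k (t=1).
-0.9032 - 0.3903i - 0.0217j - 0.177k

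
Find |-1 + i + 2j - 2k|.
√10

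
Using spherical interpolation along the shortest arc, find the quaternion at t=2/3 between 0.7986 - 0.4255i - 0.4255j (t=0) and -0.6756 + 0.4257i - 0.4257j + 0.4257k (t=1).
0.8072 - 0.4784i + 0.1474j - 0.3129k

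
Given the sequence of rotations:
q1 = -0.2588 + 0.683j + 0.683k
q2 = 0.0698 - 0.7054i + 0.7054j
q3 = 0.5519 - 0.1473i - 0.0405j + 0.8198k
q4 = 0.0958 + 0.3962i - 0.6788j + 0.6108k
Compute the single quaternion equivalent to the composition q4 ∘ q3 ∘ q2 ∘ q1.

q2 · q1 = -0.4999 + 0.6643i + 0.3469j - 0.4341k
q3 · q2 · q1 = 0.1919 + 0.1735i + 0.6924j - 0.6736k
q4 · q3 · q2 · q1 = 0.8311 + 0.127i + 0.3089j + 0.4448k
0.8311 + 0.127i + 0.3089j + 0.4448k


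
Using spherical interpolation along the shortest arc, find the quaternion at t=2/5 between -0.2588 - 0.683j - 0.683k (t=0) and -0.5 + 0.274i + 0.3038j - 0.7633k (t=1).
-0.4185 + 0.1315i - 0.3256j - 0.8376k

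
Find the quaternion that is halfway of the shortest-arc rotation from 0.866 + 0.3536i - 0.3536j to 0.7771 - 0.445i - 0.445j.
0.8983 - 0.05i - 0.4366j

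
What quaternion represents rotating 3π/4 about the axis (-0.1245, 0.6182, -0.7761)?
0.3827 - 0.115i + 0.5711j - 0.717k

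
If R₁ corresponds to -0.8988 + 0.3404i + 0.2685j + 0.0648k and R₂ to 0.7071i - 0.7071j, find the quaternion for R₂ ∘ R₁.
-0.0508 - 0.6814i + 0.5897j + 0.4306k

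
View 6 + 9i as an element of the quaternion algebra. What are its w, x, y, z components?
6 + 9i + 0j + 0k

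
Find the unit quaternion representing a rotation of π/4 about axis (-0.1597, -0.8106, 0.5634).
0.9239 - 0.0611i - 0.3102j + 0.2156k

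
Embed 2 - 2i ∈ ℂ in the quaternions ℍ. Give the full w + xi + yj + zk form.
2 - 2i + 0j + 0k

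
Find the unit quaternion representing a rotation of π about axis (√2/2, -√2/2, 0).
0.7071i - 0.7071j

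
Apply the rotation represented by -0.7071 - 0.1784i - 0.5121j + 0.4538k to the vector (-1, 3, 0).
(2.41, 2.032, 0.249)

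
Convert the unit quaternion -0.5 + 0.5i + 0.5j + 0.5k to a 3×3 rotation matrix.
[[0, 1, 0], [0, 0, 1], [1, 0, 0]]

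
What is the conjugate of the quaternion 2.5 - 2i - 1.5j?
2.5 + 2i + 1.5j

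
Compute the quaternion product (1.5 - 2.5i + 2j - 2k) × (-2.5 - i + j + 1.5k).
-5.25 + 9.75i + 2.25j + 6.75k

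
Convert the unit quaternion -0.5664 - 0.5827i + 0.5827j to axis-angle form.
axis = (-√2/2, √2/2, 0), θ = 249°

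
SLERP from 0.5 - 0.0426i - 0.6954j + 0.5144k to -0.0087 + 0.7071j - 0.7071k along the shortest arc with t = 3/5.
0.2137 - 0.0177i - 0.7273j + 0.6519k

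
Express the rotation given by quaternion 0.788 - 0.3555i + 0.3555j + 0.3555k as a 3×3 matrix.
[[0.4945, -0.813, 0.3075], [0.3075, 0.4945, 0.813], [-0.813, -0.3075, 0.4945]]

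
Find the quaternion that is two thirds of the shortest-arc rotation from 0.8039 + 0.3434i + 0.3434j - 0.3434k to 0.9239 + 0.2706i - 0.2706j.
0.939 + 0.314i - 0.0657j - 0.1242k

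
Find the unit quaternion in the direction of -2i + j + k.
-0.8165i + 0.4082j + 0.4082k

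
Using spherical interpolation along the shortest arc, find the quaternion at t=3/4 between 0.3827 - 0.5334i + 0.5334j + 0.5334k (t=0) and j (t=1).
0.1128 - 0.1573i + 0.9684j + 0.1573k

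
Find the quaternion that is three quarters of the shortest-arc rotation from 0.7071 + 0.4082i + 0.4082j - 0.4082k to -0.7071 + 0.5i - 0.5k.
0.8924 - 0.3014i + 0.1481j + 0.3014k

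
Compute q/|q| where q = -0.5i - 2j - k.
-0.2182i - 0.8729j - 0.4364k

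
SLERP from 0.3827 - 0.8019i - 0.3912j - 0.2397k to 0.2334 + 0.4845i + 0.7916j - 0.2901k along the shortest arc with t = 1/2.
0.0851 - 0.7332i - 0.6741j + 0.0287k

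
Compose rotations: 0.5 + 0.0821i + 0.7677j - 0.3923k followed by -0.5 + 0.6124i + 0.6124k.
-0.06 - 0.205i - 0.0933j + 0.9725k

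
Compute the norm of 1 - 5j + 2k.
√30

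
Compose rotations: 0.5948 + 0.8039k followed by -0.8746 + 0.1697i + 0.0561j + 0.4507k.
-0.8825 + 0.146i - 0.1031j - 0.435k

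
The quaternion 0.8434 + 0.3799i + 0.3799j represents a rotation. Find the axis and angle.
axis = (√2/2, √2/2, 0), θ = 65°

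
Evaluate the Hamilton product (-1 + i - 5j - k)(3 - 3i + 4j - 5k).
15 + 35i - 11j - 9k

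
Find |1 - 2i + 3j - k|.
√15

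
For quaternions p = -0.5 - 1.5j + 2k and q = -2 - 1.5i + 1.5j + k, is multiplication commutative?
No: pq = 1.25 - 3.75i - 0.75j - 6.75k ≠ 1.25 + 5.25i + 5.25j - 2.25k = qp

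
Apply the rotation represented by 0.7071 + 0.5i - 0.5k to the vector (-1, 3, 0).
(1.621, 0.707, 2.621)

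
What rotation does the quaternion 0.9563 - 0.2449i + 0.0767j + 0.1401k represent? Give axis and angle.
axis = (-0.8376, 0.2623, 0.4792), θ = 34°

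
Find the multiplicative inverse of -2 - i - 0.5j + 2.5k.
-0.1739 + 0.087i + 0.0435j - 0.2174k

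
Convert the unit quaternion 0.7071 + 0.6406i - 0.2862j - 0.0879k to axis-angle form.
axis = (0.9059, -0.4047, -0.1243), θ = π/2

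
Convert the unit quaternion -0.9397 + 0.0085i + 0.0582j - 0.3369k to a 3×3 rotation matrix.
[[0.7662, -0.6322, -0.1151], [0.6342, 0.7729, -0.0232], [0.1037, -0.0552, 0.9931]]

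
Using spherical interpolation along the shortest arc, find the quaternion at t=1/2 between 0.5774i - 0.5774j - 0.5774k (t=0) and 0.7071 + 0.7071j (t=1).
-0.4213 + 0.344i - 0.7654j - 0.344k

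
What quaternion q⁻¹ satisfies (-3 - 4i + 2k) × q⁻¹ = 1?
-0.1034 + 0.1379i - 0.069k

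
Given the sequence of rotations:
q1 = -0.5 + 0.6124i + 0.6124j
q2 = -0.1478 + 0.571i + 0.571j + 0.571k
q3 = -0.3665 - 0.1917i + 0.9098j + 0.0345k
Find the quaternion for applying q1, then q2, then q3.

q2 · q1 = -0.6255 - 0.7257i - 0.0263j - 0.2855k
q3 · q2 · q1 = 0.1239 + 0.127i - 0.6392j + 0.7483k
0.1239 + 0.127i - 0.6392j + 0.7483k


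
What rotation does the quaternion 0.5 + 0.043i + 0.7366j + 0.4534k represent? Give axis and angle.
axis = (0.0497, 0.8506, 0.5235), θ = 2π/3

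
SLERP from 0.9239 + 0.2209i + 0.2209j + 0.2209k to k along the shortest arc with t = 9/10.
0.1273 + 0.0304i + 0.0304j + 0.9909k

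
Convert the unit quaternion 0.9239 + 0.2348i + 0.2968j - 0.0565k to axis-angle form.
axis = (0.6136, 0.7757, -0.1477), θ = π/4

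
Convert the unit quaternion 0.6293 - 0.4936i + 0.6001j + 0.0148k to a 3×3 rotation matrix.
[[0.2793, -0.611, 0.7407], [-0.5738, 0.5123, 0.639], [-0.7699, -0.6035, -0.2075]]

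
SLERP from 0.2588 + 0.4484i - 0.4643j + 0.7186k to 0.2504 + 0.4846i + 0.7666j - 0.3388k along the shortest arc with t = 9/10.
-0.2041 - 0.4018i - 0.7897j + 0.4164k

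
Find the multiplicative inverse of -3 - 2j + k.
-0.2143 + 0.1429j - 0.0714k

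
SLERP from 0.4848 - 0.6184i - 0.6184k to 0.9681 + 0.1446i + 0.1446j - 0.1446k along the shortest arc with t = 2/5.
0.7919 - 0.3548i + 0.0687j - 0.4922k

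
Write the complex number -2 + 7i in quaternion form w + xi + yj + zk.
-2 + 7i + 0j + 0k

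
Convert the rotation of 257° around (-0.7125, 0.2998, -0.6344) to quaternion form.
-0.6225 - 0.5576i + 0.2346j - 0.4965k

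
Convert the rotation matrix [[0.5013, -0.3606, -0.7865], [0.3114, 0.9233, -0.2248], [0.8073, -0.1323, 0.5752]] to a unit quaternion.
0.866 + 0.0267i - 0.4601j + 0.194k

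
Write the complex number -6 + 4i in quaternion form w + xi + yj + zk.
-6 + 4i + 0j + 0k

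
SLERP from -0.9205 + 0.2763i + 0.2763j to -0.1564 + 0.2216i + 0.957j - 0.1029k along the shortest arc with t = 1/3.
-0.751 + 0.2952i + 0.5892j - 0.0411k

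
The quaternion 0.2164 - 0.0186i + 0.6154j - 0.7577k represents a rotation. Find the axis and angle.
axis = (-0.0191, 0.6303, -0.7761), θ = 155°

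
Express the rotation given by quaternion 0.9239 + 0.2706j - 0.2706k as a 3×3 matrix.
[[0.7071, 0.5, 0.5], [-0.5, 0.8536, -0.1464], [-0.5, -0.1464, 0.8536]]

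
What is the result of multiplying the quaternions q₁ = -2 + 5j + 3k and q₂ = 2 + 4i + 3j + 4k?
-31 + 3i + 16j - 22k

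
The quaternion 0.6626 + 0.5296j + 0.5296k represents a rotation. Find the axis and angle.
axis = (0, √2/2, √2/2), θ = 97°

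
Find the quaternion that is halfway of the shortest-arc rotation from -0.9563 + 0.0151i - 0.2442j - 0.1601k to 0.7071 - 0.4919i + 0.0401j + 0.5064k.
-0.883 + 0.2691i - 0.1509j - 0.3538k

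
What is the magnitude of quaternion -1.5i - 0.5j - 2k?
2.55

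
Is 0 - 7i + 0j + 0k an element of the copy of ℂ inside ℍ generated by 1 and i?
Yes. The quaternion -7i has j- and k-coefficients y = z = 0, so it lies in the complex subalgebra spanned by 1 and i.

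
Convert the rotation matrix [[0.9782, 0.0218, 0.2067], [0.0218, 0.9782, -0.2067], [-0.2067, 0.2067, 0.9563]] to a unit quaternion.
0.989 + 0.1045i + 0.1045j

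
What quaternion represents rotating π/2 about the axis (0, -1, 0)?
0.7071 - 0.7071j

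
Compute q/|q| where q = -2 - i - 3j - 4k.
-0.3651 - 0.1826i - 0.5477j - 0.7303k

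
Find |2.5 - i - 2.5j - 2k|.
4.183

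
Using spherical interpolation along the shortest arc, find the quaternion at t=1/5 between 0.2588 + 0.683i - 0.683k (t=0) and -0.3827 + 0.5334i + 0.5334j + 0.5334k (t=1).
0.3518 + 0.4784i - 0.1555j - 0.7894k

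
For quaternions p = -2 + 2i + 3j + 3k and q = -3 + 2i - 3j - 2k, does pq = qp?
No: pq = 17 - 7i + 7j - 17k ≠ 17 - 13i - 13j + 7k = qp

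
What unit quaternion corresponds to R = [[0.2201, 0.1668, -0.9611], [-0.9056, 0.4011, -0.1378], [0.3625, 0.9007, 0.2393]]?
0.682 + 0.3807i - 0.4852j - 0.3931k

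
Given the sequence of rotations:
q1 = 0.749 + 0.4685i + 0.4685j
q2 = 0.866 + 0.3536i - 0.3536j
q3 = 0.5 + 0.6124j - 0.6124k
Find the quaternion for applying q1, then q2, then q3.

q2 · q1 = 0.6486 + 0.6706i + 0.1409j + 0.3313k
q3 · q2 · q1 = 0.4409 + 0.6245i + 0.057j - 0.6422k
0.4409 + 0.6245i + 0.057j - 0.6422k


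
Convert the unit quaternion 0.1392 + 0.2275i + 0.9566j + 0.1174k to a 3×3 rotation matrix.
[[-0.8577, 0.4026, 0.3197], [0.4679, 0.8689, 0.1613], [-0.2129, 0.2879, -0.9337]]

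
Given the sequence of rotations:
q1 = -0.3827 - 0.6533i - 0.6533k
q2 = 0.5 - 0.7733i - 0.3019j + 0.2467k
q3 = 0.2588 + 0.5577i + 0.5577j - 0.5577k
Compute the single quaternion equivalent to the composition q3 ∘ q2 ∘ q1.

q2 · q1 = -0.5354 + 0.1665i - 0.5508j - 0.6183k
q3 · q2 · q1 = -0.2691 - 0.9075i - 0.1892j - 0.2615k
-0.2691 - 0.9075i - 0.1892j - 0.2615k


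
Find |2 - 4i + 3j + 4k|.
√45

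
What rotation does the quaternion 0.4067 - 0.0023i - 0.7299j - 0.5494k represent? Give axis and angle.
axis = (-0.0025, -0.799, -0.6014), θ = 132°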